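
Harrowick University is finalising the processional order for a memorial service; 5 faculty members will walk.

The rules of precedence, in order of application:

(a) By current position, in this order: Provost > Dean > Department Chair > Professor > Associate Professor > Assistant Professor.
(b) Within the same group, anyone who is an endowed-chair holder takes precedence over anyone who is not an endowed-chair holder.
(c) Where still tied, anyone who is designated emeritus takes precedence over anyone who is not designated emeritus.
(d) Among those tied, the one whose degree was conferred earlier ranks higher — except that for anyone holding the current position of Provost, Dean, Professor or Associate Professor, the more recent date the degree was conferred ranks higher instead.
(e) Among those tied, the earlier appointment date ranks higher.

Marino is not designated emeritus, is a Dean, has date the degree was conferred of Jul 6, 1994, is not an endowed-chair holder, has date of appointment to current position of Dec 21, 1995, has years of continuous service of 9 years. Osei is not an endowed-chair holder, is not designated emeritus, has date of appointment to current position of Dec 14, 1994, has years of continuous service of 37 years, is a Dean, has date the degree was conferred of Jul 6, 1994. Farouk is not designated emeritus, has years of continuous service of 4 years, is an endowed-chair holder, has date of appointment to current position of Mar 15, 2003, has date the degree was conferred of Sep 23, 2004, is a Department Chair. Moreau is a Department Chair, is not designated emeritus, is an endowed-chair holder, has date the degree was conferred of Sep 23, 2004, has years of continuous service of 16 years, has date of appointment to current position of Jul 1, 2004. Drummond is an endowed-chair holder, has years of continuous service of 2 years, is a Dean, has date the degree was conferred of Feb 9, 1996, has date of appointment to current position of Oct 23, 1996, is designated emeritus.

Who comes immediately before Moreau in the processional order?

Farouk

By current position: Drummond, Osei and Marino (Dean); then Farouk and Moreau (Department Chair).
Among Drummond, Osei and Marino, an endowed-chair holder before not an endowed-chair holder: Drummond (an endowed-chair holder) before Osei and Marino (not an endowed-chair holder).
Osei and Marino are each not designated emeritus, so the next rule applies.
Osei and Marino both have date the degree was conferred Jul 6, 1994, so the next rule applies.
Among Osei and Marino, by date of appointment to current position (earlier first): Osei (Dec 14, 1994) before Marino (Dec 21, 1995).
Farouk and Moreau are each an endowed-chair holder, so the next rule applies.
Farouk and Moreau are each not designated emeritus, so the next rule applies.
Farouk and Moreau both have date the degree was conferred Sep 23, 2004, so the next rule applies.
Among Farouk and Moreau, by date of appointment to current position (earlier first): Farouk (Mar 15, 2003) before Moreau (Jul 1, 2004).
Order: Drummond, Osei, Marino, Farouk, Moreau.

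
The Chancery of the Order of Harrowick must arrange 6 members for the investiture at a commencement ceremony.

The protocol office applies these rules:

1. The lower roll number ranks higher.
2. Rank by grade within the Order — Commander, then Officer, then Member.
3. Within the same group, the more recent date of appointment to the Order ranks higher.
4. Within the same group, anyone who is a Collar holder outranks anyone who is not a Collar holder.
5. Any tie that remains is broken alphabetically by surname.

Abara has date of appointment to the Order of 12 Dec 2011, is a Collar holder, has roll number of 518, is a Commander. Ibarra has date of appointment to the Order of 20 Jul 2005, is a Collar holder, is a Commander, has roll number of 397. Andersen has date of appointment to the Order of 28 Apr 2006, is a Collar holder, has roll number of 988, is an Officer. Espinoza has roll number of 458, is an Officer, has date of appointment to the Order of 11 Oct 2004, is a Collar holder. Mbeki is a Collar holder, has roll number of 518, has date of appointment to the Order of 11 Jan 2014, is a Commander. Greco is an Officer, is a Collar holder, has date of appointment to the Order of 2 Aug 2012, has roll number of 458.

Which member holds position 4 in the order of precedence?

By roll number (lower first): Ibarra (397); then Greco and Espinoza (both 458); then Mbeki and Abara (both 518); then Andersen (988).
Greco and Espinoza are each Officer, so the next rule applies.
Among Greco and Espinoza, by date of appointment to the Order (later first): Greco (2 Aug 2012) before Espinoza (11 Oct 2004).
Mbeki and Abara are each Commander, so the next rule applies.
Among Mbeki and Abara, by date of appointment to the Order (later first): Mbeki (11 Jan 2014) before Abara (12 Dec 2011).
Order: Ibarra, Greco, Espinoza, Mbeki, Abara, Andersen.

Mbeki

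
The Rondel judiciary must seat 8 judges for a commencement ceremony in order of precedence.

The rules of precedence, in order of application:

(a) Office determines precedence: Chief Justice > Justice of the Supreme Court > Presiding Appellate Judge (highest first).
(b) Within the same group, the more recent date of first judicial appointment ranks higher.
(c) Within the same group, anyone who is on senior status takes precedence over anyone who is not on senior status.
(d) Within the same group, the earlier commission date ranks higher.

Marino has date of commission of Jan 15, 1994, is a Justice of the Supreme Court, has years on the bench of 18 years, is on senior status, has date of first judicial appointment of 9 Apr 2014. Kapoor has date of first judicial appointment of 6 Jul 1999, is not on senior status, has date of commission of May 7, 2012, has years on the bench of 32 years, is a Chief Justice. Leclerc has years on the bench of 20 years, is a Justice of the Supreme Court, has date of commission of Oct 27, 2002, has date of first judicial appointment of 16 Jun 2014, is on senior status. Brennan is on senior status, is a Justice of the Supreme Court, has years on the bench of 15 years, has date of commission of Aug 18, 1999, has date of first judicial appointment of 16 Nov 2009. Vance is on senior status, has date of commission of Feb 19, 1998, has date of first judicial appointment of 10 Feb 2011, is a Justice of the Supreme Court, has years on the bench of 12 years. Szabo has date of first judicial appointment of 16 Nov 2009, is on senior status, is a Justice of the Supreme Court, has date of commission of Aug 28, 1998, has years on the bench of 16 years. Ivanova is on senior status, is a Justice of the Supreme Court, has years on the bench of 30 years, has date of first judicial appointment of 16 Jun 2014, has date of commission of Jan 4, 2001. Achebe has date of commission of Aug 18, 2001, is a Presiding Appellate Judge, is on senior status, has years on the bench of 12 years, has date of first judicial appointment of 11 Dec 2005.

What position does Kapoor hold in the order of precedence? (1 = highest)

1

By office: Kapoor (Chief Justice); then Ivanova, Leclerc, Marino, Vance, Szabo and Brennan (Justice of the Supreme Court); then Achebe (Presiding Appellate Judge).
Among Ivanova, Leclerc, Marino, Vance, Szabo and Brennan, by date of first judicial appointment (later first): Ivanova and Leclerc (16 Jun 2014) before Marino (9 Apr 2014) before Vance (10 Feb 2011) before Szabo and Brennan (16 Nov 2009).
Ivanova and Leclerc are each on senior status, so the next rule applies.
Among Ivanova and Leclerc, by date of commission (earlier first): Ivanova (Jan 4, 2001) before Leclerc (Oct 27, 2002).
Szabo and Brennan are each on senior status, so the next rule applies.
Among Szabo and Brennan, by date of commission (earlier first): Szabo (Aug 28, 1998) before Brennan (Aug 18, 1999).
Order: Kapoor, Ivanova, Leclerc, Marino, Vance, Szabo, Brennan, Achebe. So position 1.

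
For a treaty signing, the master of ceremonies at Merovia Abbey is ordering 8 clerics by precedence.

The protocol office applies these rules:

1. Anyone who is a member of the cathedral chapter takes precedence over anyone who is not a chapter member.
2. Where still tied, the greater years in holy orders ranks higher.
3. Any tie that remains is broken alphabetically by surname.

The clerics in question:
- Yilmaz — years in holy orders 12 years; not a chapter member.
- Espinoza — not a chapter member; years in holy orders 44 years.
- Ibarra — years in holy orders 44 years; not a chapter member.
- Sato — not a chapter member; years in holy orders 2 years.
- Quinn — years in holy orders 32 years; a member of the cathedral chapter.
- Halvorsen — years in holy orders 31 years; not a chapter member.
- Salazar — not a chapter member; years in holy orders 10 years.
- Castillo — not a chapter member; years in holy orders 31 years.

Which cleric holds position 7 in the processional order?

By the first rule: Quinn (a member of the cathedral chapter); then Espinoza, Ibarra, Castillo, Halvorsen, Yilmaz, Salazar and Sato (each not a chapter member).
Among Espinoza, Ibarra, Castillo, Halvorsen, Yilmaz, Salazar and Sato, by years in holy orders (higher first): Espinoza and Ibarra (44 years) before Castillo and Halvorsen (31 years) before Yilmaz (12 years) before Salazar (10 years) before Sato (2 years).
Among Espinoza and Ibarra, alphabetically by surname: Espinoza before Ibarra.
Among Castillo and Halvorsen, alphabetically by surname: Castillo before Halvorsen.
Order: Quinn, Espinoza, Ibarra, Castillo, Halvorsen, Yilmaz, Salazar, Sato.

Salazar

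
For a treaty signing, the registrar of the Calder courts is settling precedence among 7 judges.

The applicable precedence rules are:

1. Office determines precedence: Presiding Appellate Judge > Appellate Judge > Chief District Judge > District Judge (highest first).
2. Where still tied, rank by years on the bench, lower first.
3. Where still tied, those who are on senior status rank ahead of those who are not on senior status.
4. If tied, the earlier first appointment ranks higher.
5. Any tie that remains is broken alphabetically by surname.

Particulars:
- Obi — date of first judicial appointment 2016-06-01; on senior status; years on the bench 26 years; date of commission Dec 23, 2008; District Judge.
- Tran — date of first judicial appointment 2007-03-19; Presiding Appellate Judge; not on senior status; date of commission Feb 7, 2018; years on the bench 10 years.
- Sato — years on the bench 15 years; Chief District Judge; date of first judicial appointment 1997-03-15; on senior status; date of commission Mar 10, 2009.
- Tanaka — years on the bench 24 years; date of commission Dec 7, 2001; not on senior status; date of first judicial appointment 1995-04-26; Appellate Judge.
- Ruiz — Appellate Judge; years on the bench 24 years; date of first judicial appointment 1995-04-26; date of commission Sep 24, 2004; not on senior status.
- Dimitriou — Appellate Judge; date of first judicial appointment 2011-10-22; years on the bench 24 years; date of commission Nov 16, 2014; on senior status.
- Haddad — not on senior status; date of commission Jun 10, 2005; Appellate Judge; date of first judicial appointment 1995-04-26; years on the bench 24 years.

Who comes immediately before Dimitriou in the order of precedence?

Tran

By office: Tran (Presiding Appellate Judge); then Dimitriou, Haddad, Ruiz and Tanaka (Appellate Judge); then Sato (Chief District Judge); then Obi (District Judge).
Dimitriou, Haddad, Ruiz and Tanaka all have years on the bench 24 years, so the next rule applies.
Among Dimitriou, Haddad, Ruiz and Tanaka, on senior status before not on senior status: Dimitriou (on senior status) before Haddad, Ruiz and Tanaka (not on senior status).
Haddad, Ruiz and Tanaka all have date of first judicial appointment 1995-04-26, so the next rule applies.
Among Haddad, Ruiz and Tanaka, alphabetically by surname: Haddad before Ruiz before Tanaka.
Order: Tran, Dimitriou, Haddad, Ruiz, Tanaka, Sato, Obi.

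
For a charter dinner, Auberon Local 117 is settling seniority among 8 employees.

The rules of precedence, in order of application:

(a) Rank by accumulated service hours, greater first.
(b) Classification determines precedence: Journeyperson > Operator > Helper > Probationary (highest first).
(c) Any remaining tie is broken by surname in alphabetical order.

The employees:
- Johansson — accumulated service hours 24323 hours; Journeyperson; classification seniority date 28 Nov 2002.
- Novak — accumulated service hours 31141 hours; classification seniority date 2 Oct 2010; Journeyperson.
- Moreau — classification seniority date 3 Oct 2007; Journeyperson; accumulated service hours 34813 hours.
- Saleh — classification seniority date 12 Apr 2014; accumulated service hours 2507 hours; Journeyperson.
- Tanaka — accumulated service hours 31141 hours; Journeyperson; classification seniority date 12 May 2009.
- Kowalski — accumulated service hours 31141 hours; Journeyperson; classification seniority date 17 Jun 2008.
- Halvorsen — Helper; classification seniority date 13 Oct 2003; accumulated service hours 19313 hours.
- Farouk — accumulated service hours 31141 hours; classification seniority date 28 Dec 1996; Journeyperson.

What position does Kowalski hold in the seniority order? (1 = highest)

3

By accumulated service hours (higher first): Moreau (34813 hours); then Farouk, Kowalski, Novak and Tanaka (each 31141 hours); then Johansson (24323 hours); then Halvorsen (19313 hours); then Saleh (2507 hours).
Farouk, Kowalski, Novak and Tanaka are each Journeyperson, so the next rule applies.
Among Farouk, Kowalski, Novak and Tanaka, alphabetically by surname: Farouk before Kowalski before Novak before Tanaka.
Order: Moreau, Farouk, Kowalski, Novak, Tanaka, Johansson, Halvorsen, Saleh. So position 3.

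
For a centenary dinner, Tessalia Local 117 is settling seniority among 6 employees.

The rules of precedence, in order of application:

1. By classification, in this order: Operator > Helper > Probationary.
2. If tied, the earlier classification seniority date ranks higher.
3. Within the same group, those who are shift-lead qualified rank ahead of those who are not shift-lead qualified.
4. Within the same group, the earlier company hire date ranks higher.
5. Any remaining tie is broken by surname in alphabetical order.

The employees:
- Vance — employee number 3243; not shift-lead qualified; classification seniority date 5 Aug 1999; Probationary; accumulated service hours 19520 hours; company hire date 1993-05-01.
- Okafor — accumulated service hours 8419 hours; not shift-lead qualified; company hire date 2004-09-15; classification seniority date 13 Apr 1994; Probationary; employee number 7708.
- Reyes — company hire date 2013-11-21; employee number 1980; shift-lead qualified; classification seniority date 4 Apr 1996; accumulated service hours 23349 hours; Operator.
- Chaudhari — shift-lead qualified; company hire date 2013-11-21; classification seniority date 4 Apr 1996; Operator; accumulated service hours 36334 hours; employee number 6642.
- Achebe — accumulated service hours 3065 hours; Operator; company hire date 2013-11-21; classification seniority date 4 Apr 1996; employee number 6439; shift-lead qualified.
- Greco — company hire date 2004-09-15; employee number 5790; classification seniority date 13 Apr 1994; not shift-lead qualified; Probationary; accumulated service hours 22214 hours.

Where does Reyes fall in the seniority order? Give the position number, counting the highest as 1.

By classification: Achebe, Chaudhari and Reyes (Operator); then Greco, Okafor and Vance (Probationary).
Achebe, Chaudhari and Reyes all have classification seniority date 4 Apr 1996, so the next rule applies.
Achebe, Chaudhari and Reyes are each shift-lead qualified, so the next rule applies.
Achebe, Chaudhari and Reyes all have company hire date 2013-11-21, so the next rule applies.
Among Achebe, Chaudhari and Reyes, alphabetically by surname: Achebe before Chaudhari before Reyes.
Among Greco, Okafor and Vance, by classification seniority date (earlier first): Greco and Okafor (13 Apr 1994) before Vance (5 Aug 1999).
Greco and Okafor are each not shift-lead qualified, so the next rule applies.
Greco and Okafor both have company hire date 2004-09-15, so the next rule applies.
Among Greco and Okafor, alphabetically by surname: Greco before Okafor.
Order: Achebe, Chaudhari, Reyes, Greco, Okafor, Vance. So position 3.

3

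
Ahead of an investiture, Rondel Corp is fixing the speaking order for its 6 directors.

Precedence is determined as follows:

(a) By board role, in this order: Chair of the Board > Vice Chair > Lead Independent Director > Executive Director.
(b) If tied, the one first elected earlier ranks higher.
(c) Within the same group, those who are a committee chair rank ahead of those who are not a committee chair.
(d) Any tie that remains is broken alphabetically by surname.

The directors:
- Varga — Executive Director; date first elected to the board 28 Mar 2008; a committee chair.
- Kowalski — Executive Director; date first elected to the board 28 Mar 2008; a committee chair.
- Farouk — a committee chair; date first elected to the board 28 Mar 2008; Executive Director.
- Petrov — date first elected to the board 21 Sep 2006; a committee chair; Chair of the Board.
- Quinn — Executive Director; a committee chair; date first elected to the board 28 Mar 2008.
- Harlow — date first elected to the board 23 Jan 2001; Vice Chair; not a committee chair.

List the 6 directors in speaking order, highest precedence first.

Petrov, Harlow, Farouk, Kowalski, Quinn, Varga

By board role: Petrov (Chair of the Board); then Harlow (Vice Chair); then Farouk, Kowalski, Quinn and Varga (Executive Director).
Farouk, Kowalski, Quinn and Varga all have date first elected to the board 28 Mar 2008, so the next rule applies.
Farouk, Kowalski, Quinn and Varga are each a committee chair, so the next rule applies.
Among Farouk, Kowalski, Quinn and Varga, alphabetically by surname: Farouk before Kowalski before Quinn before Varga.
Full order: Petrov, Harlow, Farouk, Kowalski, Quinn, Varga.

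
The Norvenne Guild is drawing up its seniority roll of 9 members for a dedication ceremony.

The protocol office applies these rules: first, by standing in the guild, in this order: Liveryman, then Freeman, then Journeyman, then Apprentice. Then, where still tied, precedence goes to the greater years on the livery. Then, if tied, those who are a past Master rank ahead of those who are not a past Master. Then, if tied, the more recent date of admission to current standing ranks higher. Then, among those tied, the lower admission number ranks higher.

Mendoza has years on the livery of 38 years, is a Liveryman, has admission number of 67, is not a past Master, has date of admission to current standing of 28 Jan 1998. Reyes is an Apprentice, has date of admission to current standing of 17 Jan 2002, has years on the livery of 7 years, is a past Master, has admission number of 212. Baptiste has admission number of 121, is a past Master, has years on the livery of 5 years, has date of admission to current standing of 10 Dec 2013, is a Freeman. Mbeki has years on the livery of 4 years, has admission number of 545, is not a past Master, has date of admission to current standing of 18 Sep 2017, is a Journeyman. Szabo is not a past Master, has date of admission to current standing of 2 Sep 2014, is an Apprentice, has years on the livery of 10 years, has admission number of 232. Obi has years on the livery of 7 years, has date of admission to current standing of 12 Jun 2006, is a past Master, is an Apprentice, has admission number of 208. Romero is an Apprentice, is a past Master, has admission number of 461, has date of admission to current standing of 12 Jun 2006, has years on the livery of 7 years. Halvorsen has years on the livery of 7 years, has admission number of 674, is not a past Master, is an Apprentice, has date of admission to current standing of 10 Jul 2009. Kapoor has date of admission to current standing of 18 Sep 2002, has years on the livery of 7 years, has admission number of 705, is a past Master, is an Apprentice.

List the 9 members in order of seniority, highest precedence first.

By standing in the guild: Mendoza (Liveryman); then Baptiste (Freeman); then Mbeki (Journeyman); then Szabo, Obi, Romero, Kapoor, Reyes and Halvorsen (Apprentice).
Among Szabo, Obi, Romero, Kapoor, Reyes and Halvorsen, by years on the livery (higher first): Szabo (10 years) before Obi, Romero, Kapoor, Reyes and Halvorsen (7 years).
Among Obi, Romero, Kapoor, Reyes and Halvorsen, a past Master before not a past Master: Obi, Romero, Kapoor and Reyes (a past Master) before Halvorsen (not a past Master).
Among Obi, Romero, Kapoor and Reyes, by date of admission to current standing (later first): Obi and Romero (12 Jun 2006) before Kapoor (18 Sep 2002) before Reyes (17 Jan 2002).
Among Obi and Romero, by admission number (lower first): Obi (208) before Romero (461).
Full order: Mendoza, Baptiste, Mbeki, Szabo, Obi, Romero, Kapoor, Reyes, Halvorsen.

Mendoza, Baptiste, Mbeki, Szabo, Obi, Romero, Kapoor, Reyes, Halvorsen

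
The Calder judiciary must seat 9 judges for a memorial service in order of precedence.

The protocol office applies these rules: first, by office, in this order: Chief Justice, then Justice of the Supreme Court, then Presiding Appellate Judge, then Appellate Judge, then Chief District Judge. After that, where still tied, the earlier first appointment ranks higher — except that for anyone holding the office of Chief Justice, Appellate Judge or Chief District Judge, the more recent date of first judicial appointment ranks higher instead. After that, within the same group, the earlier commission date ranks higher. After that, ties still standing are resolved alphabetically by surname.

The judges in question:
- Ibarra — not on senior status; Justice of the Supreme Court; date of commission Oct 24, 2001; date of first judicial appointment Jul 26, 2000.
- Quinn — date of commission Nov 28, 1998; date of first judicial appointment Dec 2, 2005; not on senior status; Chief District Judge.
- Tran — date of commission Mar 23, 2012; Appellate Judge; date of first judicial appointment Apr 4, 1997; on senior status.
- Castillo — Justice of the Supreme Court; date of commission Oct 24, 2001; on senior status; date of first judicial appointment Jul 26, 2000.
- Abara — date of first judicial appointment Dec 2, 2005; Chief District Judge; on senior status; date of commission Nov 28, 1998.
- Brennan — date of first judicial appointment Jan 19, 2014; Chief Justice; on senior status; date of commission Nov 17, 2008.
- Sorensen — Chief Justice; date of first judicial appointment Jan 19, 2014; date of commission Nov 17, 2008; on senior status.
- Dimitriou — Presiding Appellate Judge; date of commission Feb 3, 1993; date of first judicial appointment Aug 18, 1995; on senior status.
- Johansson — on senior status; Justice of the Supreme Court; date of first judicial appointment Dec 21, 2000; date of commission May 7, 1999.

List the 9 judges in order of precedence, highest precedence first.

Brennan, Sorensen, Castillo, Ibarra, Johansson, Dimitriou, Tran, Abara, Quinn

By office: Brennan and Sorensen (Chief Justice); then Castillo, Ibarra and Johansson (Justice of the Supreme Court); then Dimitriou (Presiding Appellate Judge); then Tran (Appellate Judge); then Abara and Quinn (Chief District Judge).
Brennan and Sorensen both have date of first judicial appointment Jan 19, 2014, so the next rule applies.
Brennan and Sorensen both have date of commission Nov 17, 2008, so the next rule applies.
Among Brennan and Sorensen, alphabetically by surname: Brennan before Sorensen.
Among Castillo, Ibarra and Johansson, by date of first judicial appointment (earlier first): Castillo and Ibarra (Jul 26, 2000) before Johansson (Dec 21, 2000).
Castillo and Ibarra both have date of commission Oct 24, 2001, so the next rule applies.
Among Castillo and Ibarra, alphabetically by surname: Castillo before Ibarra.
Abara and Quinn both have date of first judicial appointment Dec 2, 2005, so the next rule applies.
Abara and Quinn both have date of commission Nov 28, 1998, so the next rule applies.
Among Abara and Quinn, alphabetically by surname: Abara before Quinn.
Full order: Brennan, Sorensen, Castillo, Ibarra, Johansson, Dimitriou, Tran, Abara, Quinn.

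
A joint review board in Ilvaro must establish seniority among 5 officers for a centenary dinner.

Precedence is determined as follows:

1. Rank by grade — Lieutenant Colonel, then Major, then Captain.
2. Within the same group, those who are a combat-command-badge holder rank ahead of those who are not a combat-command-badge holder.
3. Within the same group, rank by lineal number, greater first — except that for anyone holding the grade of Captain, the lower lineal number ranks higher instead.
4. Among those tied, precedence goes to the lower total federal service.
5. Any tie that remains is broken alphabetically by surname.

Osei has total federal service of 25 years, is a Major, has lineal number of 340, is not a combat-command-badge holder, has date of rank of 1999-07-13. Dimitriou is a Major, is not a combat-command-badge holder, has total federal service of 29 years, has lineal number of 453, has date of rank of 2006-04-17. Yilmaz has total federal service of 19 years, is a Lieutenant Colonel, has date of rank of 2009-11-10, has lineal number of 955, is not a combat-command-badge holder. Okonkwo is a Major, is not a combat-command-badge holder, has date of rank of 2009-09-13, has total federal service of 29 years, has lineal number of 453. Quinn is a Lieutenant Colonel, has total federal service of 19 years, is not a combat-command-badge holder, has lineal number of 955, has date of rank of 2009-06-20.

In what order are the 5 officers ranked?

By grade: Quinn and Yilmaz (Lieutenant Colonel); then Dimitriou, Okonkwo and Osei (Major).
Quinn and Yilmaz are each not a combat-command-badge holder, so the next rule applies.
Quinn and Yilmaz both have lineal number 955, so the next rule applies.
Quinn and Yilmaz both have total federal service 19 years, so the next rule applies.
Among Quinn and Yilmaz, alphabetically by surname: Quinn before Yilmaz.
Dimitriou, Okonkwo and Osei are each not a combat-command-badge holder, so the next rule applies.
Among Dimitriou, Okonkwo and Osei, by lineal number (higher first): Dimitriou and Okonkwo (453) before Osei (340).
Dimitriou and Okonkwo both have total federal service 29 years, so the next rule applies.
Among Dimitriou and Okonkwo, alphabetically by surname: Dimitriou before Okonkwo.
Full order: Quinn, Yilmaz, Dimitriou, Okonkwo, Osei.

Quinn, Yilmaz, Dimitriou, Okonkwo, Osei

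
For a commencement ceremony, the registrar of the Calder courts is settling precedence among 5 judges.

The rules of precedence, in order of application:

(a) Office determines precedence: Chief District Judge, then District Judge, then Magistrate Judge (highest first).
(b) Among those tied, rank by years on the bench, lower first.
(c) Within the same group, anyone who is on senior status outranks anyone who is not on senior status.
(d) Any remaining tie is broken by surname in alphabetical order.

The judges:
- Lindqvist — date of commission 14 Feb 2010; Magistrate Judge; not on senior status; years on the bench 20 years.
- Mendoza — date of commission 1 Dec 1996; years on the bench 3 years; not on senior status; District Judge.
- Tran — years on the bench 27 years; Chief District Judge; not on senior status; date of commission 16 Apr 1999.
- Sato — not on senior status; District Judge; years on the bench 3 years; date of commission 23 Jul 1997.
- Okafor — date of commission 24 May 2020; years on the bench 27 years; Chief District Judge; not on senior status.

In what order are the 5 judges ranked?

Okafor, Tran, Mendoza, Sato, Lindqvist

By office: Okafor and Tran (Chief District Judge); then Mendoza and Sato (District Judge); then Lindqvist (Magistrate Judge).
Okafor and Tran both have years on the bench 27 years, so the next rule applies.
Okafor and Tran are each not on senior status, so the next rule applies.
Among Okafor and Tran, alphabetically by surname: Okafor before Tran.
Mendoza and Sato both have years on the bench 3 years, so the next rule applies.
Mendoza and Sato are each not on senior status, so the next rule applies.
Among Mendoza and Sato, alphabetically by surname: Mendoza before Sato.
Full order: Okafor, Tran, Mendoza, Sato, Lindqvist.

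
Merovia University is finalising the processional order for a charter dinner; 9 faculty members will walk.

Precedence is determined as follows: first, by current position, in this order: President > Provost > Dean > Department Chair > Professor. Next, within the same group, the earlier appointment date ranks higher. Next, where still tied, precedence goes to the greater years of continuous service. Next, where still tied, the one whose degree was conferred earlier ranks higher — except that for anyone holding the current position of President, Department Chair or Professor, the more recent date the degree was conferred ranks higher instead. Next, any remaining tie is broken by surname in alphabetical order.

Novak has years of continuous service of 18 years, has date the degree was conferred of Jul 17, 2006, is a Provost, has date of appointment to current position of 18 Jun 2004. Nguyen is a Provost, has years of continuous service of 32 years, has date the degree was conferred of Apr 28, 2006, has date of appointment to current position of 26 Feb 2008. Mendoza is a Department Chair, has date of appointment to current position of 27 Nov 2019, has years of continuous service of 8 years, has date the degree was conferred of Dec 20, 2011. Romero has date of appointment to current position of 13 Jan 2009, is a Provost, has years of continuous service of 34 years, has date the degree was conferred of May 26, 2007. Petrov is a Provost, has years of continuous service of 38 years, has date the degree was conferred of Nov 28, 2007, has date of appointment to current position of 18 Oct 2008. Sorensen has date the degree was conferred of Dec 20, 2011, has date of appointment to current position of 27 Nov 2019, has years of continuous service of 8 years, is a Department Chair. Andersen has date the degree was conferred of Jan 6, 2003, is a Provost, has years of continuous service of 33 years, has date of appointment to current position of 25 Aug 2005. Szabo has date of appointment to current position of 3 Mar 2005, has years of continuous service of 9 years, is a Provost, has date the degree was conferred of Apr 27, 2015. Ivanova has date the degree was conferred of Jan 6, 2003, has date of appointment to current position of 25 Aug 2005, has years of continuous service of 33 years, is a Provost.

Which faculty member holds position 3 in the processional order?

Andersen

By current position: Novak, Szabo, Andersen, Ivanova, Nguyen, Petrov and Romero (Provost); then Mendoza and Sorensen (Department Chair).
Among Novak, Szabo, Andersen, Ivanova, Nguyen, Petrov and Romero, by date of appointment to current position (earlier first): Novak (18 Jun 2004) before Szabo (3 Mar 2005) before Andersen and Ivanova (25 Aug 2005) before Nguyen (26 Feb 2008) before Petrov (18 Oct 2008) before Romero (13 Jan 2009).
Andersen and Ivanova both have years of continuous service 33 years, so the next rule applies.
Andersen and Ivanova both have date the degree was conferred Jan 6, 2003, so the next rule applies.
Among Andersen and Ivanova, alphabetically by surname: Andersen before Ivanova.
Mendoza and Sorensen both have date of appointment to current position 27 Nov 2019, so the next rule applies.
Mendoza and Sorensen both have years of continuous service 8 years, so the next rule applies.
Mendoza and Sorensen both have date the degree was conferred Dec 20, 2011, so the next rule applies.
Among Mendoza and Sorensen, alphabetically by surname: Mendoza before Sorensen.
Order: Novak, Szabo, Andersen, Ivanova, Nguyen, Petrov, Romero, Mendoza, Sorensen.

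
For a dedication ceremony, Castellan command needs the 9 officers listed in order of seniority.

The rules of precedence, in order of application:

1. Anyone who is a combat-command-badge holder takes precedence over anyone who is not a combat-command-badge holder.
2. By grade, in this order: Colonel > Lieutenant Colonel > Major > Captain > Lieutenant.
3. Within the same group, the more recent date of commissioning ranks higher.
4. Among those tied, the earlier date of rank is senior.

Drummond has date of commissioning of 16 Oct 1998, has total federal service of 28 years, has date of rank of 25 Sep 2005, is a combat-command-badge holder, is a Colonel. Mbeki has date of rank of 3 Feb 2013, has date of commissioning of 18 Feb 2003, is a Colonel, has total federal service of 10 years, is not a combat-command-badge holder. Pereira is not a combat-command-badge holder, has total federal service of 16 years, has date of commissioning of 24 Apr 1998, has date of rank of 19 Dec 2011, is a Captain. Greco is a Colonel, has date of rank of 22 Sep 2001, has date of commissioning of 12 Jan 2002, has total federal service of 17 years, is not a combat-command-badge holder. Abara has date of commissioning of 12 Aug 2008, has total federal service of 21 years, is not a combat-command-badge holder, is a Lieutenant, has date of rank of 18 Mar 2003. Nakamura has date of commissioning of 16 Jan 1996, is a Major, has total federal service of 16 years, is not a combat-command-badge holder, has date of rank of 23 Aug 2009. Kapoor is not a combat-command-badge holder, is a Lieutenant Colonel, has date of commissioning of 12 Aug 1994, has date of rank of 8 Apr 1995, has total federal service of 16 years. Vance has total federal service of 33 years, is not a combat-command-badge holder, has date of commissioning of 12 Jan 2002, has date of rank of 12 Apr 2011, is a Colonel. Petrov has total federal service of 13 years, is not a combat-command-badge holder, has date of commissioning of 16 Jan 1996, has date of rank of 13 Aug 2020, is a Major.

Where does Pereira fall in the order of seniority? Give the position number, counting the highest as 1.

8

By the first rule: Drummond (a combat-command-badge holder); then Mbeki, Greco, Vance, Kapoor, Nakamura, Petrov, Pereira and Abara (each not a combat-command-badge holder).
Among Mbeki, Greco, Vance, Kapoor, Nakamura, Petrov, Pereira and Abara, by grade: Mbeki, Greco and Vance (Colonel) before Kapoor (Lieutenant Colonel) before Nakamura and Petrov (Major) before Pereira (Captain) before Abara (Lieutenant).
Among Mbeki, Greco and Vance, by date of commissioning (later first): Mbeki (18 Feb 2003) before Greco and Vance (12 Jan 2002).
Among Greco and Vance, by date of rank (earlier first): Greco (22 Sep 2001) before Vance (12 Apr 2011).
Nakamura and Petrov both have date of commissioning 16 Jan 1996, so the next rule applies.
Among Nakamura and Petrov, by date of rank (earlier first): Nakamura (23 Aug 2009) before Petrov (13 Aug 2020).
Order: Drummond, Mbeki, Greco, Vance, Kapoor, Nakamura, Petrov, Pereira, Abara. So position 8.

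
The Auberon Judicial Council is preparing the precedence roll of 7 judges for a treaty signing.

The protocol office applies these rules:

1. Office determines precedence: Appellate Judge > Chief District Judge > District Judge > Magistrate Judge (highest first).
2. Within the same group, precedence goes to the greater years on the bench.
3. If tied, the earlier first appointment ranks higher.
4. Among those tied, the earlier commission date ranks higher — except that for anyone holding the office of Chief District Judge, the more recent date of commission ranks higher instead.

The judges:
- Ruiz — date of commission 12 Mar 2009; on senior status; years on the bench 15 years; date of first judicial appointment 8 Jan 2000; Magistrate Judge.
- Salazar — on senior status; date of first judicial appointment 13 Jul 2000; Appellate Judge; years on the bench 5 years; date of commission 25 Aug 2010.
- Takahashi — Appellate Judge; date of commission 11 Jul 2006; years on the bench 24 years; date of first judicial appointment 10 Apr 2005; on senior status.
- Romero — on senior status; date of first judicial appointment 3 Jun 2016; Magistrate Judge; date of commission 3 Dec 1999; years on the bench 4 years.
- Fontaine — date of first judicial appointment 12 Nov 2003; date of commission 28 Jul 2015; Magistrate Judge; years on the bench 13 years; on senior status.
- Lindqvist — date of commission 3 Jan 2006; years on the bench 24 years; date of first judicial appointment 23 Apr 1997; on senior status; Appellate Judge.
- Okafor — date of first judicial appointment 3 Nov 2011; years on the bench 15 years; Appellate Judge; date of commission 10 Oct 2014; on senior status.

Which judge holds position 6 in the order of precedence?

Fontaine

By office: Lindqvist, Takahashi, Okafor and Salazar (Appellate Judge); then Ruiz, Fontaine and Romero (Magistrate Judge).
Among Lindqvist, Takahashi, Okafor and Salazar, by years on the bench (higher first): Lindqvist and Takahashi (24 years) before Okafor (15 years) before Salazar (5 years).
Among Lindqvist and Takahashi, by date of first judicial appointment (earlier first): Lindqvist (23 Apr 1997) before Takahashi (10 Apr 2005).
Among Ruiz, Fontaine and Romero, by years on the bench (higher first): Ruiz (15 years) before Fontaine (13 years) before Romero (4 years).
Order: Lindqvist, Takahashi, Okafor, Salazar, Ruiz, Fontaine, Romero.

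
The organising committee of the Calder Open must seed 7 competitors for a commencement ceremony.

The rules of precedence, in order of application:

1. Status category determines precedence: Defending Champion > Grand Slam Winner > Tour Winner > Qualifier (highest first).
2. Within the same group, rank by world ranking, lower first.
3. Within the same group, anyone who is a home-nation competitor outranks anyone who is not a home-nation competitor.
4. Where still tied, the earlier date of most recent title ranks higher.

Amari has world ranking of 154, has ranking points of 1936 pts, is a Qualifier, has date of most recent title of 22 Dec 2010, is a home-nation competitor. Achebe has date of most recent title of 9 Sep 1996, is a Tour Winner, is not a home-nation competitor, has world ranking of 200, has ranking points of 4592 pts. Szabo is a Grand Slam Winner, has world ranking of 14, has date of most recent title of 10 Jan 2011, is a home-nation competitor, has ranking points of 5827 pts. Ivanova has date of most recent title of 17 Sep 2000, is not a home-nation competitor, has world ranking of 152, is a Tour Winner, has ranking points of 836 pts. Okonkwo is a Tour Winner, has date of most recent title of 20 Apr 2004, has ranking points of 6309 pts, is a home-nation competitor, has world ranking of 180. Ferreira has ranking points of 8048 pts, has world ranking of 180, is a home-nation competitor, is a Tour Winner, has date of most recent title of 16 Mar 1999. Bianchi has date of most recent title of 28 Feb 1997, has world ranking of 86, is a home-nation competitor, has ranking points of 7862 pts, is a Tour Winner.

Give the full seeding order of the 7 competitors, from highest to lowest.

Szabo, Bianchi, Ivanova, Ferreira, Okonkwo, Achebe, Amari

By status category: Szabo (Grand Slam Winner); then Bianchi, Ivanova, Ferreira, Okonkwo and Achebe (Tour Winner); then Amari (Qualifier).
Among Bianchi, Ivanova, Ferreira, Okonkwo and Achebe, by world ranking (lower first): Bianchi (86) before Ivanova (152) before Ferreira and Okonkwo (180) before Achebe (200).
Ferreira and Okonkwo are each a home-nation competitor, so the next rule applies.
Among Ferreira and Okonkwo, by date of most recent title (earlier first): Ferreira (16 Mar 1999) before Okonkwo (20 Apr 2004).
Full order: Szabo, Bianchi, Ivanova, Ferreira, Okonkwo, Achebe, Amari.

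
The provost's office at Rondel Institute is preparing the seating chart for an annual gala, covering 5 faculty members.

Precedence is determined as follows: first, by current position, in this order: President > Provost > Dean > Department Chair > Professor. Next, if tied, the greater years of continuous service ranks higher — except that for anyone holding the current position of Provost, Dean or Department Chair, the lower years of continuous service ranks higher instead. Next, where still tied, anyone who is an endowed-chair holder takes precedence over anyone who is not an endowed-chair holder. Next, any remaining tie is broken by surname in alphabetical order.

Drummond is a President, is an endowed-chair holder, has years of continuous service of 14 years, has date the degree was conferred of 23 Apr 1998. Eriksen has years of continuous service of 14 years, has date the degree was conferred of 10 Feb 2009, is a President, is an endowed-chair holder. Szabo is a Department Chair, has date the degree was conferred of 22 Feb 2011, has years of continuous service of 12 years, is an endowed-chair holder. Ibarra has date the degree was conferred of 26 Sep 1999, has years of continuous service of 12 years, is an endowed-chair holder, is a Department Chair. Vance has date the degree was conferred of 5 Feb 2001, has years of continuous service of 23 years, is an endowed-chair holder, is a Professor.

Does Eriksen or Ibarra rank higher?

Eriksen

By current position: Drummond and Eriksen (President); then Ibarra and Szabo (Department Chair); then Vance (Professor).
Drummond and Eriksen both have years of continuous service 14 years, so the next rule applies.
Drummond and Eriksen are each an endowed-chair holder, so the next rule applies.
Among Drummond and Eriksen, alphabetically by surname: Drummond before Eriksen.
Ibarra and Szabo both have years of continuous service 12 years, so the next rule applies.
Ibarra and Szabo are each an endowed-chair holder, so the next rule applies.
Among Ibarra and Szabo, alphabetically by surname: Ibarra before Szabo.
So Eriksen takes precedence.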